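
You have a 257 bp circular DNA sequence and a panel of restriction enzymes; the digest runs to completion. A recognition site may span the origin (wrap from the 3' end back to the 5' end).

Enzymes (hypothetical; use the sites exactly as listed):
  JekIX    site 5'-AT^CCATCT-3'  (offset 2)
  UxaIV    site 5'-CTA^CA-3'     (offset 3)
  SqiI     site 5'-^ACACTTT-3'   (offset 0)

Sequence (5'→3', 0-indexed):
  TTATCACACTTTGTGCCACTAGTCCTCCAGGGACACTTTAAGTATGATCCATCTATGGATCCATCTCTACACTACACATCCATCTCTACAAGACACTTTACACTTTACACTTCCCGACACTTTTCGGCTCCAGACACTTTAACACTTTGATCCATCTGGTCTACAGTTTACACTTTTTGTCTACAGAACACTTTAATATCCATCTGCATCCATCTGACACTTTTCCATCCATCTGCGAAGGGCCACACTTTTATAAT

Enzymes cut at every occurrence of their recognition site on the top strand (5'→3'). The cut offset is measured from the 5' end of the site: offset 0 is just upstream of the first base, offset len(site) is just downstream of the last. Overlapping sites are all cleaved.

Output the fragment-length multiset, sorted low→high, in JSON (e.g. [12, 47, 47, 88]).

Per-enzyme occurrences:
  JekIX (ATCCATCT, off=2): starts [46, 58, 77, 149, 197, 207, 226] → cuts [48, 60, 79, 151, 199, 209, 228]
  UxaIV (CTACA, off=3): starts [66, 71, 85, 160, 180] → cuts [69, 74, 88, 163, 183]
  SqiI (ACACTTT, off=0): starts [5, 32, 92, 99, 116, 133, 141, 169, 187, 216, 244] → cuts [5, 32, 92, 99, 116, 133, 141, 169, 187, 216, 244]

All cut coordinates (distinct, sorted): [5, 32, 48, 60, 69, 74, 79, 88, 92, 99, 116, 133, 141, 151, 163, 169, 183, 187, 199, 209, 216, 228, 244]

Fragment lengths:
  5→32: 27 bp
  32→48: 16 bp
  48→60: 12 bp
  60→69: 9 bp
  69→74: 5 bp
  74→79: 5 bp
  79→88: 9 bp
  88→92: 4 bp
  92→99: 7 bp
  99→116: 17 bp
  116→133: 17 bp
  133→141: 8 bp
  141→151: 10 bp
  151→163: 12 bp
  163→169: 6 bp
  169→183: 14 bp
  183→187: 4 bp
  187→199: 12 bp
  199→209: 10 bp
  209→216: 7 bp
  216→228: 12 bp
  228→244: 16 bp
  244→5 (wrap): 257-244+5 = 18 bp

[4,4,5,5,6,7,7,8,9,9,10,10,12,12,12,12,14,16,16,17,17,18,27]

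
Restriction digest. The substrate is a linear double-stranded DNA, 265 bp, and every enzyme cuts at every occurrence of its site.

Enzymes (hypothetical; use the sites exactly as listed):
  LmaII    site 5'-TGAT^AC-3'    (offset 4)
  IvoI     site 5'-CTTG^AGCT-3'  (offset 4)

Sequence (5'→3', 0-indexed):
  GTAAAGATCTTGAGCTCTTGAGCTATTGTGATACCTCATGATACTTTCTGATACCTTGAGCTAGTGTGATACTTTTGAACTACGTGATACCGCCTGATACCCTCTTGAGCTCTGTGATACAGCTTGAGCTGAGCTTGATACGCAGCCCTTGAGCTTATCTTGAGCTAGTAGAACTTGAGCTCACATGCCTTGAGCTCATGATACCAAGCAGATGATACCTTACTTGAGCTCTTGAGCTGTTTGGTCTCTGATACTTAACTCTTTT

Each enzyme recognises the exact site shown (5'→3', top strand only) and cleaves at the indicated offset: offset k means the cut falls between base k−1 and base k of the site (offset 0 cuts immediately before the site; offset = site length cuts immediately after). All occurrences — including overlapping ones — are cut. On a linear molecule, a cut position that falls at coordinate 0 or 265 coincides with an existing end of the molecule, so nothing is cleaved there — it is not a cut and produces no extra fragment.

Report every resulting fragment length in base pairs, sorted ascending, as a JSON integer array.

[6,8,8,8,9,10,10,10,10,10,11,11,12,12,12,12,13,13,14,15,15,18,18]

Per-enzyme occurrences:
  LmaII (TGATAC, off=4): starts [28, 38, 48, 66, 84, 94, 114, 135, 198, 212, 248] → cuts [32, 42, 52, 70, 88, 98, 118, 139, 202, 216, 252]
  IvoI (CTTGAGCT, off=4): starts [8, 16, 54, 103, 122, 147, 158, 173, 188, 222, 230] → cuts [12, 20, 58, 107, 126, 151, 162, 177, 192, 226, 234]

Pooled cuts: [12, 20, 32, 42, 52, 58, 70, 88, 98, 107, 118, 126, 139, 151, 162, 177, 192, 202, 216, 226, 234, 252]

Fragments:
  [0,12): 12 bp
  [12,20): 8 bp
  [20,32): 12 bp
  [32,42): 10 bp
  [42,52): 10 bp
  [52,58): 6 bp
  [58,70): 12 bp
  [70,88): 18 bp
  [88,98): 10 bp
  [98,107): 9 bp
  [107,118): 11 bp
  [118,126): 8 bp
  [126,139): 13 bp
  [139,151): 12 bp
  [151,162): 11 bp
  [162,177): 15 bp
  [177,192): 15 bp
  [192,202): 10 bp
  [202,216): 14 bp
  [216,226): 10 bp
  [226,234): 8 bp
  [234,252): 18 bp
  [252,265): 13 bp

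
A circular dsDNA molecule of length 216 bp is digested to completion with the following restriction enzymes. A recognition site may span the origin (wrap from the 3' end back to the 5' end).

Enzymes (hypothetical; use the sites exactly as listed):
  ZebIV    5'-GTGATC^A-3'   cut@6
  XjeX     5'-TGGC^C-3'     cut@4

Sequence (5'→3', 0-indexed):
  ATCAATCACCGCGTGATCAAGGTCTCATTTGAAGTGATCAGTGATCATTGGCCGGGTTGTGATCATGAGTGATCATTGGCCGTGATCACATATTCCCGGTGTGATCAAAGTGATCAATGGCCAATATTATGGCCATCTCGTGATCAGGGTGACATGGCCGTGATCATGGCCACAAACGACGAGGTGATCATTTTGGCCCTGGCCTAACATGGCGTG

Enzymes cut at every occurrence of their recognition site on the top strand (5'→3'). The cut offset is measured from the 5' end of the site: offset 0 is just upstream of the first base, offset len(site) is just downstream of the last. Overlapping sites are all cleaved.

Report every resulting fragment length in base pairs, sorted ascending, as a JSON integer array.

Site scan:
  ZebIV (GTGATCA, off=6): starts [12, 33, 40, 58, 68, 81, 100, 109, 139, 159, 183, 213] → cuts [3, 18, 39, 46, 64, 74, 87, 106, 115, 145, 165, 189]
  XjeX (TGGCC, off=4): starts [48, 76, 117, 129, 154, 166, 193, 199] → cuts [52, 80, 121, 133, 158, 170, 197, 203]

All cut coordinates (distinct, sorted): [3, 18, 39, 46, 52, 64, 74, 80, 87, 106, 115, 121, 133, 145, 158, 165, 170, 189, 197, 203]

Fragments:
  3→18: 15 bp
  18→39: 21 bp
  39→46: 7 bp
  46→52: 6 bp
  52→64: 12 bp
  64→74: 10 bp
  74→80: 6 bp
  80→87: 7 bp
  87→106: 19 bp
  106→115: 9 bp
  115→121: 6 bp
  121→133: 12 bp
  133→145: 12 bp
  145→158: 13 bp
  158→165: 7 bp
  165→170: 5 bp
  170→189: 19 bp
  189→197: 8 bp
  197→203: 6 bp
  203→3 (wrap): 216-203+3 = 16 bp

[5,6,6,6,6,7,7,7,8,9,10,12,12,12,13,15,16,19,19,21]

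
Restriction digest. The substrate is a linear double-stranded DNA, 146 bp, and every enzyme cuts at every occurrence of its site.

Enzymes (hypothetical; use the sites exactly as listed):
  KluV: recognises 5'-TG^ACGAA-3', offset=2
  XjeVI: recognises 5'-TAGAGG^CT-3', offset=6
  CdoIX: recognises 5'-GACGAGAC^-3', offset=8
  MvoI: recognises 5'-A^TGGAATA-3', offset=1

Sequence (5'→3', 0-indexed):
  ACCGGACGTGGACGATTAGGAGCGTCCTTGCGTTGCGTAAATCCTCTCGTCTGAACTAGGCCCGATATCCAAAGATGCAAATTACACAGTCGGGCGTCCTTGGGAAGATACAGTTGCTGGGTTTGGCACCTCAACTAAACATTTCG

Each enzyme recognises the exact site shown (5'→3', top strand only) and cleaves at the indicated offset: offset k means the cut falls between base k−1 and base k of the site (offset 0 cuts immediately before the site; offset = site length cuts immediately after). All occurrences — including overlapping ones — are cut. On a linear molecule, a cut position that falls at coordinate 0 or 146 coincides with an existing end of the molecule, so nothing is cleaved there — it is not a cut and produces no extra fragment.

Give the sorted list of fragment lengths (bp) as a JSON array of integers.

Per-enzyme occurrences:
  KluV (TGACGAA, off=2): no sites
  XjeVI (TAGAGGCT, off=6): no sites
  CdoIX (GACGAGAC, off=8): no sites
  MvoI (ATGGAATA, off=1): no sites

Pooled cuts: ∅

Fragments:
  no cuts → one linear fragment of 146 bp

[146]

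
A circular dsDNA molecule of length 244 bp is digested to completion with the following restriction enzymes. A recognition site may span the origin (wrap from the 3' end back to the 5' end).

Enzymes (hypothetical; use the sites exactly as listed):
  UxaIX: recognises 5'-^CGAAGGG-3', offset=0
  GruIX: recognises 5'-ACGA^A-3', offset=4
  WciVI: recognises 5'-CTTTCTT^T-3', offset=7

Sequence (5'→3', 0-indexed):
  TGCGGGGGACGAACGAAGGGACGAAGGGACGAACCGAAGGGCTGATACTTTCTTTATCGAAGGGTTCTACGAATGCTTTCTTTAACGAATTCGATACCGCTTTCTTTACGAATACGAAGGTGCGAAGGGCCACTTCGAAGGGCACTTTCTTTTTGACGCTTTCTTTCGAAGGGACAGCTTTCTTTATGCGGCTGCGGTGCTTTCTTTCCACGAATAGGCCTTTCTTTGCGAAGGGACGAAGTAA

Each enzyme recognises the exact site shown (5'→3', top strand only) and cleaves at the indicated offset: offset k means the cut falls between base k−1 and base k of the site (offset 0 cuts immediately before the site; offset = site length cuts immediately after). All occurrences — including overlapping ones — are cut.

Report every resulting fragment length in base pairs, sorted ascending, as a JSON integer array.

Per-enzyme occurrences:
  UxaIX CGAAGGG/0: at [13, 21, 34, 57, 122, 135, 166, 228] ⇒ [13, 21, 34, 57, 122, 135, 166, 228]
  GruIX ACGAA/4: at [8, 12, 20, 28, 68, 84, 107, 113, 209, 235] ⇒ [12, 16, 24, 32, 72, 88, 111, 117, 213, 239]
  WciVI CTTTCTTT/7: at [47, 75, 99, 144, 158, 177, 199, 219] ⇒ [54, 82, 106, 151, 165, 184, 206, 226]

All cut coordinates (distinct, sorted): [12, 13, 16, 21, 24, 32, 34, 54, 57, 72, 82, 88, 106, 111, 117, 122, 135, 151, 165, 166, 184, 206, 213, 226, 228, 239]

Fragments:
  12→13: 1 bp
  13→16: 3 bp
  16→21: 5 bp
  21→24: 3 bp
  24→32: 8 bp
  32→34: 2 bp
  34→54: 20 bp
  54→57: 3 bp
  57→72: 15 bp
  72→82: 10 bp
  82→88: 6 bp
  88→106: 18 bp
  106→111: 5 bp
  111→117: 6 bp
  117→122: 5 bp
  122→135: 13 bp
  135→151: 16 bp
  151→165: 14 bp
  165→166: 1 bp
  166→184: 18 bp
  184→206: 22 bp
  206→213: 7 bp
  213→226: 13 bp
  226→228: 2 bp
  228→239: 11 bp
  239→12 (wrap): 244-239+12 = 17 bp

[1,1,2,2,3,3,3,5,5,5,6,6,7,8,10,11,13,13,14,15,16,17,18,18,20,22]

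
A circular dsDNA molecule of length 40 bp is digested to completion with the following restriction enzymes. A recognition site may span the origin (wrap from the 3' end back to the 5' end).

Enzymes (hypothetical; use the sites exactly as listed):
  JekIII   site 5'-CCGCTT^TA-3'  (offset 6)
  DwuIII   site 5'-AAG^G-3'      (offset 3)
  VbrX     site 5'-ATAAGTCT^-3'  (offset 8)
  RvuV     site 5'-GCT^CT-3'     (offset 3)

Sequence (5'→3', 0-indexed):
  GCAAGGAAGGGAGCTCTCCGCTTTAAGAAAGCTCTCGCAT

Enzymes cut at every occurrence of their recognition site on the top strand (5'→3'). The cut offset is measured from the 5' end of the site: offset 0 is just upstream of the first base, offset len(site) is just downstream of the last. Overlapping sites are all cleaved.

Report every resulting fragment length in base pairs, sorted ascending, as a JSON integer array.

Site scan:
  JekIII CCGCTTTA/6: at [17] ⇒ [23]
  DwuIII AAGG/3: at [2, 6] ⇒ [5, 9]
  VbrX (ATAAGTCT, off=8): no sites
  RvuV GCTCT/3: at [12, 30] ⇒ [15, 33]

Pooled cuts: [5, 9, 15, 23, 33]

Fragments:
  5→9: 4 bp
  9→15: 6 bp
  15→23: 8 bp
  23→33: 10 bp
  33→5 (wrap): 40-33+5 = 12 bp

[4,6,8,10,12]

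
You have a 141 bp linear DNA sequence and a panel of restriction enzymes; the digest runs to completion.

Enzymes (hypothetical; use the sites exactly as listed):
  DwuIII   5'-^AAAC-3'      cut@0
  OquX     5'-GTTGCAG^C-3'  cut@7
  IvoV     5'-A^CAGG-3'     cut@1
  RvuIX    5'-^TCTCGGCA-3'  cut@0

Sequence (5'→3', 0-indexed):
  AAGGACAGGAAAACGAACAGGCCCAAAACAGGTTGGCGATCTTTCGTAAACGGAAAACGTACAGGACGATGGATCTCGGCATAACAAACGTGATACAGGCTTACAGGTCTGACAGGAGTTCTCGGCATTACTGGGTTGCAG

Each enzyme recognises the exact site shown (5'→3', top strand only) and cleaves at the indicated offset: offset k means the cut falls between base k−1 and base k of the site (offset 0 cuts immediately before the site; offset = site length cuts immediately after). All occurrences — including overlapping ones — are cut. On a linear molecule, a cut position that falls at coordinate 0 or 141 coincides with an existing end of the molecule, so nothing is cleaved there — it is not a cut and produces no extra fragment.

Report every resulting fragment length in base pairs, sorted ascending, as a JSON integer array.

Per-enzyme occurrences:
  DwuIII (AAAC, off=0): starts [10, 25, 47, 54, 85] → cuts [10, 25, 47, 54, 85]
  OquX (GTTGCAGC, off=7): no sites
  IvoV (ACAGG, off=1): starts [4, 16, 27, 60, 94, 102, 111] → cuts [5, 17, 28, 61, 95, 103, 112]
  RvuIX (TCTCGGCA, off=0): starts [73, 119] → cuts [73, 119]

All cut coordinates (distinct, sorted): [5, 10, 17, 25, 28, 47, 54, 61, 73, 85, 95, 103, 112, 119]

Fragment lengths:
  [0,5): 5 bp
  [5,10): 5 bp
  [10,17): 7 bp
  [17,25): 8 bp
  [25,28): 3 bp
  [28,47): 19 bp
  [47,54): 7 bp
  [54,61): 7 bp
  [61,73): 12 bp
  [73,85): 12 bp
  [85,95): 10 bp
  [95,103): 8 bp
  [103,112): 9 bp
  [112,119): 7 bp
  [119,141): 22 bp

[3,5,5,7,7,7,7,8,8,9,10,12,12,19,22]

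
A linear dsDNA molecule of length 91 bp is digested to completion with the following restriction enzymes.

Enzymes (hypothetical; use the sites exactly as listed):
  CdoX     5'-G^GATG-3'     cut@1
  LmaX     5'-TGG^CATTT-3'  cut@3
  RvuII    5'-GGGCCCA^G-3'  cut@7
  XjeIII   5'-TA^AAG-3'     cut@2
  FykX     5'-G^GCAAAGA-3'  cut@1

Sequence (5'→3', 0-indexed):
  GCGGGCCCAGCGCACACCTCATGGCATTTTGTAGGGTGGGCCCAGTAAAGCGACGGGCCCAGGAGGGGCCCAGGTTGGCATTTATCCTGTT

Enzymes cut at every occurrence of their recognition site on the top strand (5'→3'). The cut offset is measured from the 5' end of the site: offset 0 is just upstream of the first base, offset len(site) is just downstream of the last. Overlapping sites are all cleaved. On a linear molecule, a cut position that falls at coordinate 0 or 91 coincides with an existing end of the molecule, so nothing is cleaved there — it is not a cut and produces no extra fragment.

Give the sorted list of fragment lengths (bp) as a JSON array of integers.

[3,6,9,11,13,14,15,20]

Per-enzyme occurrences:
  CdoX (GGATG, off=1): no sites
  LmaX TGGCATTT/3: at [21, 75] ⇒ [24, 78]
  RvuII GGGCCCAG/7: at [2, 37, 54, 65] ⇒ [9, 44, 61, 72]
  XjeIII TAAAG/2: at [45] ⇒ [47]
  FykX (GGCAAAGA, off=1): no sites

Pooled cuts: [9, 24, 44, 47, 61, 72, 78]

Fragment lengths:
  [0,9): 9 bp
  [9,24): 15 bp
  [24,44): 20 bp
  [44,47): 3 bp
  [47,61): 14 bp
  [61,72): 11 bp
  [72,78): 6 bp
  [78,91): 13 bp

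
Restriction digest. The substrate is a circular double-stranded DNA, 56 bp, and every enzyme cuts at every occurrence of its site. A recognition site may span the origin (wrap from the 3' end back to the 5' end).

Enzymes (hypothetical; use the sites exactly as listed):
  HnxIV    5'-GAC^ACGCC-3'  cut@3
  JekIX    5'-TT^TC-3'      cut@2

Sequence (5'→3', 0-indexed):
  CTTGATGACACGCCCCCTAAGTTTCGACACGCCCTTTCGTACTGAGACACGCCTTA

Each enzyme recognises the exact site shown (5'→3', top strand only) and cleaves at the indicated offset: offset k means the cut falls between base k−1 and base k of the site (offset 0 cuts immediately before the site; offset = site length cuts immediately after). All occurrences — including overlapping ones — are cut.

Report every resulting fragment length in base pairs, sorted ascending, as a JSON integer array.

[5,8,12,14,17]

Per-enzyme occurrences:
  HnxIV (GACACGCC, off=3): starts [6, 25, 45] → cuts [9, 28, 48]
  JekIX (TTTC, off=2): starts [21, 34] → cuts [23, 36]

All cut coordinates (distinct, sorted): [9, 23, 28, 36, 48]

Fragment lengths:
  9→23: 14 bp
  23→28: 5 bp
  28→36: 8 bp
  36→48: 12 bp
  48→9 (wrap): 56-48+9 = 17 bp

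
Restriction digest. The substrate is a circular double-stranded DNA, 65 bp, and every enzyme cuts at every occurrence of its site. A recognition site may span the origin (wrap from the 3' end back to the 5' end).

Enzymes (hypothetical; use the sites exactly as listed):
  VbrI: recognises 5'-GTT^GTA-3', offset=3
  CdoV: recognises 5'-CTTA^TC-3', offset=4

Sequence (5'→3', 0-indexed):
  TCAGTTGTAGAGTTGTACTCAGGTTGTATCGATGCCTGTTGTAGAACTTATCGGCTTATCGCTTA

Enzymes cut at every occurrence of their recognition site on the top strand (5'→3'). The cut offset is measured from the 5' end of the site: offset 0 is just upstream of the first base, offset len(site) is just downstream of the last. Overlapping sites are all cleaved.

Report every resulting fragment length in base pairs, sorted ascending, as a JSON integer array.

Site scan:
  VbrI GTTGTA/3: at [3, 11, 22, 37] ⇒ [6, 14, 25, 40]
  CdoV CTTATC/4: at [46, 54, 61] ⇒ [0, 50, 58]

Pooled cuts: [0, 6, 14, 25, 40, 50, 58]

Fragments:
  0→6: 6 bp
  6→14: 8 bp
  14→25: 11 bp
  25→40: 15 bp
  40→50: 10 bp
  50→58: 8 bp
  58→0 (wrap): 65-58+0 = 7 bp

[6,7,8,8,10,11,15]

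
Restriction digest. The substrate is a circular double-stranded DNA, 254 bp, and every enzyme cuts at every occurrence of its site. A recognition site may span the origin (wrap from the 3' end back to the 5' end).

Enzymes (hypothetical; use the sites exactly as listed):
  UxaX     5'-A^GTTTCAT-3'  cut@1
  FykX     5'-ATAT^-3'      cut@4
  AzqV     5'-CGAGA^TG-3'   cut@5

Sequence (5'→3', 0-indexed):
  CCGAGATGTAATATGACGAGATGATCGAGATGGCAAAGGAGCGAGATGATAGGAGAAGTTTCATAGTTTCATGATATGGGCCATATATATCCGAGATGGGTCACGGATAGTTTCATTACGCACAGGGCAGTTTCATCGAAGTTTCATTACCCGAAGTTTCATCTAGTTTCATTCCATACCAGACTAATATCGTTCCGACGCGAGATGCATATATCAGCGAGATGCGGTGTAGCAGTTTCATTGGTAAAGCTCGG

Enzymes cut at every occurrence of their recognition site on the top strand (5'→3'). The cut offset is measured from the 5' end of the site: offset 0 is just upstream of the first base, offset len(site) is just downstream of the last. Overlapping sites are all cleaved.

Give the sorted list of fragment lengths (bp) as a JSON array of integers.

Site scan:
  UxaX AGTTTCAT/1: at [56, 64, 108, 128, 139, 154, 164, 233] ⇒ [57, 65, 109, 129, 140, 155, 165, 234]
  FykX ATAT/4: at [10, 73, 82, 84, 86, 186, 208, 210] ⇒ [14, 77, 86, 88, 90, 190, 212, 214]
  AzqV CGAGATG/5: at [1, 16, 25, 41, 91, 200, 217] ⇒ [6, 21, 30, 46, 96, 205, 222]

Pooled cuts: [6, 14, 21, 30, 46, 57, 65, 77, 86, 88, 90, 96, 109, 129, 140, 155, 165, 190, 205, 212, 214, 222, 234]

Fragment lengths:
  6→14: 8 bp
  14→21: 7 bp
  21→30: 9 bp
  30→46: 16 bp
  46→57: 11 bp
  57→65: 8 bp
  65→77: 12 bp
  77→86: 9 bp
  86→88: 2 bp
  88→90: 2 bp
  90→96: 6 bp
  96→109: 13 bp
  109→129: 20 bp
  129→140: 11 bp
  140→155: 15 bp
  155→165: 10 bp
  165→190: 25 bp
  190→205: 15 bp
  205→212: 7 bp
  212→214: 2 bp
  214→222: 8 bp
  222→234: 12 bp
  234→6 (wrap): 254-234+6 = 26 bp

[2,2,2,6,7,7,8,8,8,9,9,10,11,11,12,12,13,15,15,16,20,25,26]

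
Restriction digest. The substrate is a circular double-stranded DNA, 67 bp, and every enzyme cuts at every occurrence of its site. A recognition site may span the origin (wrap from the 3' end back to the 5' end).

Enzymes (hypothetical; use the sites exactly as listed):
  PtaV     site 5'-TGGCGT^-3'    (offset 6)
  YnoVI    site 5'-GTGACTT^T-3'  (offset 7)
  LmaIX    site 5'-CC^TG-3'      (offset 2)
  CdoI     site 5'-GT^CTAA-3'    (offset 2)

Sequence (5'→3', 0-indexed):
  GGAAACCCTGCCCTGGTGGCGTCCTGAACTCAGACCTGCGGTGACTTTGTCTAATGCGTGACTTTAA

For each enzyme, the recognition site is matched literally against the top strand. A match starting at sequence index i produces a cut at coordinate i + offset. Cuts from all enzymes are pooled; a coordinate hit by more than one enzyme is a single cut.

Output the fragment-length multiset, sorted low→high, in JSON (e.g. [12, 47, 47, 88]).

[2,3,5,9,11,11,12,14]

Scan for sites:
  PtaV (TGGCGT, off=6): starts [16] → cuts [22]
  YnoVI (GTGACTTT, off=7): starts [40, 57] → cuts [47, 64]
  LmaIX (CCTG, off=2): starts [6, 11, 22, 34] → cuts [8, 13, 24, 36]
  CdoI (GTCTAA, off=2): starts [48] → cuts [50]

All cut coordinates (distinct, sorted): [8, 13, 22, 24, 36, 47, 50, 64]

Fragment lengths:
  8→13: 5 bp
  13→22: 9 bp
  22→24: 2 bp
  24→36: 12 bp
  36→47: 11 bp
  47→50: 3 bp
  50→64: 14 bp
  64→8 (wrap): 67-64+8 = 11 bp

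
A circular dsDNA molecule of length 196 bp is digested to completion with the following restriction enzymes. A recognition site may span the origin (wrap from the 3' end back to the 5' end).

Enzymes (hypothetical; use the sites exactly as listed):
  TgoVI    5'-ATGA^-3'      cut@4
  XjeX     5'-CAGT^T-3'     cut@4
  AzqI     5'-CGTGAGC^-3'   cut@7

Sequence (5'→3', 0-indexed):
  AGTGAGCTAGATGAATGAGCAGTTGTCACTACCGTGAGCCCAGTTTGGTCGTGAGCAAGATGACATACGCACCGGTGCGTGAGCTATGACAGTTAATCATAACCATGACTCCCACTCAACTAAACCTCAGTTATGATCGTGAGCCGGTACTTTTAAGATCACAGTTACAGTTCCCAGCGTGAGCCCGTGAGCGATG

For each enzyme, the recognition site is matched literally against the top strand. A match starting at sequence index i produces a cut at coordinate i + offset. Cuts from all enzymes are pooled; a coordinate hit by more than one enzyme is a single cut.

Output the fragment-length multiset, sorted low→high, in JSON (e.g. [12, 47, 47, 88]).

[4,4,5,5,5,5,5,6,7,8,8,12,13,13,15,16,21,21,23]

Site scan:
  TgoVI ATGA/4: at [10, 14, 59, 85, 104, 132, 193] ⇒ [1, 14, 18, 63, 89, 108, 136]
  XjeX CAGTT/4: at [19, 40, 89, 127, 161, 167] ⇒ [23, 44, 93, 131, 165, 171]
  AzqI CGTGAGC/7: at [32, 49, 77, 137, 177, 185] ⇒ [39, 56, 84, 144, 184, 192]

Pooled cuts: [1, 14, 18, 23, 39, 44, 56, 63, 84, 89, 93, 108, 131, 136, 144, 165, 171, 184, 192]

Fragment lengths:
  1→14: 13 bp
  14→18: 4 bp
  18→23: 5 bp
  23→39: 16 bp
  39→44: 5 bp
  44→56: 12 bp
  56→63: 7 bp
  63→84: 21 bp
  84→89: 5 bp
  89→93: 4 bp
  93→108: 15 bp
  108→131: 23 bp
  131→136: 5 bp
  136→144: 8 bp
  144→165: 21 bp
  165→171: 6 bp
  171→184: 13 bp
  184→192: 8 bp
  192→1 (wrap): 196-192+1 = 5 bp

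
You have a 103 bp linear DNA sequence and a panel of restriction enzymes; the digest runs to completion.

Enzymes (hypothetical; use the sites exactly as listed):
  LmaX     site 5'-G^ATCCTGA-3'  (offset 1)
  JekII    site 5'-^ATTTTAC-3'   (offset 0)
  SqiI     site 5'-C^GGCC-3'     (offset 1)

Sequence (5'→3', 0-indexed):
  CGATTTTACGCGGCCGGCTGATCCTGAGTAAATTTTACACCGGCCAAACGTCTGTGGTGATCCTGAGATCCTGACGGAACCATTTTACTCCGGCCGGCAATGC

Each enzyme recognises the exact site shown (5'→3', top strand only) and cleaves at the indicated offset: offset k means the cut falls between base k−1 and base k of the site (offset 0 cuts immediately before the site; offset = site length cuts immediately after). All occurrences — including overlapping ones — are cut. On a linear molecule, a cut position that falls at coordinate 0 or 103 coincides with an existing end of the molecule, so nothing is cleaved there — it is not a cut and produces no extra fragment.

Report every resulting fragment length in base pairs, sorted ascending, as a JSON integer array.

[2,8,9,9,10,10,11,12,14,18]

Per-enzyme occurrences:
  LmaX GATCCTGA/1: at [19, 58, 66] ⇒ [20, 59, 67]
  JekII ATTTTAC/0: at [2, 31, 81] ⇒ [2, 31, 81]
  SqiI CGGCC/1: at [10, 40, 90] ⇒ [11, 41, 91]

All cut coordinates (distinct, sorted): [2, 11, 20, 31, 41, 59, 67, 81, 91]

Fragments:
  [0,2): 2 bp
  [2,11): 9 bp
  [11,20): 9 bp
  [20,31): 11 bp
  [31,41): 10 bp
  [41,59): 18 bp
  [59,67): 8 bp
  [67,81): 14 bp
  [81,91): 10 bp
  [91,103): 12 bp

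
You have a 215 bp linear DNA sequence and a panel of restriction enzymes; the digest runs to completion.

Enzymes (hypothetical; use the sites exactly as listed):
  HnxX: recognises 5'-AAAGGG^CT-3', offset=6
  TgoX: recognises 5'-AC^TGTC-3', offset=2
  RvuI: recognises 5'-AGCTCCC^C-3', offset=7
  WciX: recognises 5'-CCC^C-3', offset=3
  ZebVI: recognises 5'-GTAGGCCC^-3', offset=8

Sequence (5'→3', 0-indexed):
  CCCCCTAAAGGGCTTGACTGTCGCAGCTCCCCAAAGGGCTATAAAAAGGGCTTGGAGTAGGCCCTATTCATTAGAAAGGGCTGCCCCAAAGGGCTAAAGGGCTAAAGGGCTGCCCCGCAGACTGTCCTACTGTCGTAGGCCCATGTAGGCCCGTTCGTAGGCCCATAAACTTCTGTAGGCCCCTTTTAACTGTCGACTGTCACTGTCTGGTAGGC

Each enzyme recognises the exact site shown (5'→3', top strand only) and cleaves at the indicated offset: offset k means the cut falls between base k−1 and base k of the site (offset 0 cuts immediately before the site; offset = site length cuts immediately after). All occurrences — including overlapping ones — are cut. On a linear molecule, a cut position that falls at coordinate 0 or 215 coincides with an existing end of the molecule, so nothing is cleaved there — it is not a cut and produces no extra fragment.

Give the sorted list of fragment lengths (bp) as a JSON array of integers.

[1,3,6,6,6,6,7,7,7,7,8,8,8,8,8,10,12,12,12,12,13,14,16,18]

Scan for sites:
  HnxX AAAGGGCT/6: at [6, 32, 44, 74, 87, 95, 103] ⇒ [12, 38, 50, 80, 93, 101, 109]
  TgoX ACTGTC/2: at [16, 120, 128, 188, 195, 201] ⇒ [18, 122, 130, 190, 197, 203]
  RvuI AGCTCCCC/7: at [24] ⇒ [31]
  WciX CCCC/3: at [0, 1, 28, 83, 112, 179] ⇒ [3, 4, 31, 86, 115, 182]
  ZebVI GTAGGCCC/8: at [56, 134, 144, 156, 174] ⇒ [64, 142, 152, 164, 182]

Pooled cuts: [3, 4, 12, 18, 31, 38, 50, 64, 80, 86, 93, 101, 109, 115, 122, 130, 142, 152, 164, 182, 190, 197, 203]

Fragment lengths:
  [0,3): 3 bp
  [3,4): 1 bp
  [4,12): 8 bp
  [12,18): 6 bp
  [18,31): 13 bp
  [31,38): 7 bp
  [38,50): 12 bp
  [50,64): 14 bp
  [64,80): 16 bp
  [80,86): 6 bp
  [86,93): 7 bp
  [93,101): 8 bp
  [101,109): 8 bp
  [109,115): 6 bp
  [115,122): 7 bp
  [122,130): 8 bp
  [130,142): 12 bp
  [142,152): 10 bp
  [152,164): 12 bp
  [164,182): 18 bp
  [182,190): 8 bp
  [190,197): 7 bp
  [197,203): 6 bp
  [203,215): 12 bp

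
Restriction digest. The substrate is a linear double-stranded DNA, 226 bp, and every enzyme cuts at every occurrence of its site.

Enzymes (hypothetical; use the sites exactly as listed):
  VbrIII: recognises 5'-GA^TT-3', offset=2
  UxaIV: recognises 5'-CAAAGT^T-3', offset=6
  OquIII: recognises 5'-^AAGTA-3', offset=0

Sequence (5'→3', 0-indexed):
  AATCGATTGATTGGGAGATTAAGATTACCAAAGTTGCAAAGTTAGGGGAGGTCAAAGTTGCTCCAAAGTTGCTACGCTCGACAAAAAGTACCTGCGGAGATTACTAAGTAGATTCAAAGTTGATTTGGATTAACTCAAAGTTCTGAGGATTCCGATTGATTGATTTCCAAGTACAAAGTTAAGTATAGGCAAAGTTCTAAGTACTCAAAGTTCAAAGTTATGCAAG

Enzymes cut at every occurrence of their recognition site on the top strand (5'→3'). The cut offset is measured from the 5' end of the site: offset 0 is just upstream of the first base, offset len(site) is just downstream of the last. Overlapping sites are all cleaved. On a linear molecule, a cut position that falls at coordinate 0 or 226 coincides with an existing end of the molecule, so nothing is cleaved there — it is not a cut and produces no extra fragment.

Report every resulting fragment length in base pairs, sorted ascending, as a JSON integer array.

Per-enzyme occurrences:
  VbrIII (GATT, off=2): starts [4, 8, 16, 22, 98, 110, 121, 127, 147, 153, 157, 161] → cuts [6, 10, 18, 24, 100, 112, 123, 129, 149, 155, 159, 163]
  UxaIV (CAAAGTT, off=6): starts [28, 36, 52, 63, 114, 135, 173, 189, 205, 212] → cuts [34, 42, 58, 69, 120, 141, 179, 195, 211, 218]
  OquIII (AAGTA, off=0): starts [85, 105, 168, 180, 198] → cuts [85, 105, 168, 180, 198]

All cut coordinates (distinct, sorted): [6, 10, 18, 24, 34, 42, 58, 69, 85, 100, 105, 112, 120, 123, 129, 141, 149, 155, 159, 163, 168, 179, 180, 195, 198, 211, 218]

Fragment lengths:
  [0,6): 6 bp
  [6,10): 4 bp
  [10,18): 8 bp
  [18,24): 6 bp
  [24,34): 10 bp
  [34,42): 8 bp
  [42,58): 16 bp
  [58,69): 11 bp
  [69,85): 16 bp
  [85,100): 15 bp
  [100,105): 5 bp
  [105,112): 7 bp
  [112,120): 8 bp
  [120,123): 3 bp
  [123,129): 6 bp
  [129,141): 12 bp
  [141,149): 8 bp
  [149,155): 6 bp
  [155,159): 4 bp
  [159,163): 4 bp
  [163,168): 5 bp
  [168,179): 11 bp
  [179,180): 1 bp
  [180,195): 15 bp
  [195,198): 3 bp
  [198,211): 13 bp
  [211,218): 7 bp
  [218,226): 8 bp

[1,3,3,4,4,4,5,5,6,6,6,6,7,7,8,8,8,8,8,10,11,11,12,13,15,15,16,16]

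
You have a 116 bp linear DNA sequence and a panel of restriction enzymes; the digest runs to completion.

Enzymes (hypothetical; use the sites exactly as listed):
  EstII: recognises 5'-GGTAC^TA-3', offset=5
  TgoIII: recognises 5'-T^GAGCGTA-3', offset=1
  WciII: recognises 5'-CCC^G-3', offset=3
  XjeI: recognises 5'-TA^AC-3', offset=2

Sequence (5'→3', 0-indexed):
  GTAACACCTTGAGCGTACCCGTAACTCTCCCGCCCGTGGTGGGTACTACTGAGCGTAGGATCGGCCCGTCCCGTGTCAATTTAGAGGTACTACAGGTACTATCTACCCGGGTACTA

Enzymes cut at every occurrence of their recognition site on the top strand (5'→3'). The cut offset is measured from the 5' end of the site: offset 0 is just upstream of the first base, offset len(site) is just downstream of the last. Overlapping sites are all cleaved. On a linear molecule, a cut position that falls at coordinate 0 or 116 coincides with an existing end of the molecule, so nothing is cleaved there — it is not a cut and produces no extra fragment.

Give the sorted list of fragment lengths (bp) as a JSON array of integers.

Site scan:
  EstII (GGTACTA, off=5): starts [41, 85, 94, 109] → cuts [46, 90, 99, 114]
  TgoIII (TGAGCGTA, off=1): starts [9, 49] → cuts [10, 50]
  WciII (CCCG, off=3): starts [17, 28, 32, 64, 69, 105] → cuts [20, 31, 35, 67, 72, 108]
  XjeI (TAAC, off=2): starts [1, 21] → cuts [3, 23]

All cut coordinates (distinct, sorted): [3, 10, 20, 23, 31, 35, 46, 50, 67, 72, 90, 99, 108, 114]

Fragments:
  [0,3): 3 bp
  [3,10): 7 bp
  [10,20): 10 bp
  [20,23): 3 bp
  [23,31): 8 bp
  [31,35): 4 bp
  [35,46): 11 bp
  [46,50): 4 bp
  [50,67): 17 bp
  [67,72): 5 bp
  [72,90): 18 bp
  [90,99): 9 bp
  [99,108): 9 bp
  [108,114): 6 bp
  [114,116): 2 bp

[2,3,3,4,4,5,6,7,8,9,9,10,11,17,18]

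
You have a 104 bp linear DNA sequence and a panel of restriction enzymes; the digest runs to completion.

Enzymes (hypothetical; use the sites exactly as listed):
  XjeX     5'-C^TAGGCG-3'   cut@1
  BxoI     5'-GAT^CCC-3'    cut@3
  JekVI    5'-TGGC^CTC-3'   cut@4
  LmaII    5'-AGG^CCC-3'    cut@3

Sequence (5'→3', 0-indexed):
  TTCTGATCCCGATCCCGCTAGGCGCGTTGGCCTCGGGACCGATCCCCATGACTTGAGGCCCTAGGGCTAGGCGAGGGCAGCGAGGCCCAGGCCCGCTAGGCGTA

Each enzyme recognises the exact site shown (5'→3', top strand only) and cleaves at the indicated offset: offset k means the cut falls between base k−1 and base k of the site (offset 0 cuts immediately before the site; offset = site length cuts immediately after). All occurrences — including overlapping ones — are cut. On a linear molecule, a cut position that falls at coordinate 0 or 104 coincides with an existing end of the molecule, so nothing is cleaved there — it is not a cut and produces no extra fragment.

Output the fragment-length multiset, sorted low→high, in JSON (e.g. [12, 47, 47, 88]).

Site scan:
  XjeX (CTAGGCG, off=1): starts [17, 66, 95] → cuts [18, 67, 96]
  BxoI (GATCCC, off=3): starts [4, 10, 40] → cuts [7, 13, 43]
  JekVI (TGGCCTC, off=4): starts [27] → cuts [31]
  LmaII (AGGCCC, off=3): starts [55, 82, 88] → cuts [58, 85, 91]

Pooled cuts: [7, 13, 18, 31, 43, 58, 67, 85, 91, 96]

Fragments:
  [0,7): 7 bp
  [7,13): 6 bp
  [13,18): 5 bp
  [18,31): 13 bp
  [31,43): 12 bp
  [43,58): 15 bp
  [58,67): 9 bp
  [67,85): 18 bp
  [85,91): 6 bp
  [91,96): 5 bp
  [96,104): 8 bp

[5,5,6,6,7,8,9,12,13,15,18]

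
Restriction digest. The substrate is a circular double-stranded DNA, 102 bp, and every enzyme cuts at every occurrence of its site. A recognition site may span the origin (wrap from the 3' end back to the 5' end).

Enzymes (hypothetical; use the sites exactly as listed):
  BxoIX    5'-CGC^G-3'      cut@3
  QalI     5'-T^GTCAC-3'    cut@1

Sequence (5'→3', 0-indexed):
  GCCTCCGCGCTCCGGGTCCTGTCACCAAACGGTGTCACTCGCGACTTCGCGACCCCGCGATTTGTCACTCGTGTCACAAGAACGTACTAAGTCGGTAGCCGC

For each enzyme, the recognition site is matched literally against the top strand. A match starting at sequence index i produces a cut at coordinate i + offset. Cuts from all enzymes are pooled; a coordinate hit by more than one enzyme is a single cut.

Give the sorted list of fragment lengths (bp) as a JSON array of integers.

[5,8,8,8,9,9,12,13,30]

Site scan:
  BxoIX (CGCG, off=3): starts [5, 39, 47, 55, 99] → cuts [0, 8, 42, 50, 58]
  QalI (TGTCAC, off=1): starts [19, 32, 62, 71] → cuts [20, 33, 63, 72]

Pooled cuts: [0, 8, 20, 33, 42, 50, 58, 63, 72]

Fragments:
  0→8: 8 bp
  8→20: 12 bp
  20→33: 13 bp
  33→42: 9 bp
  42→50: 8 bp
  50→58: 8 bp
  58→63: 5 bp
  63→72: 9 bp
  72→0 (wrap): 102-72+0 = 30 bp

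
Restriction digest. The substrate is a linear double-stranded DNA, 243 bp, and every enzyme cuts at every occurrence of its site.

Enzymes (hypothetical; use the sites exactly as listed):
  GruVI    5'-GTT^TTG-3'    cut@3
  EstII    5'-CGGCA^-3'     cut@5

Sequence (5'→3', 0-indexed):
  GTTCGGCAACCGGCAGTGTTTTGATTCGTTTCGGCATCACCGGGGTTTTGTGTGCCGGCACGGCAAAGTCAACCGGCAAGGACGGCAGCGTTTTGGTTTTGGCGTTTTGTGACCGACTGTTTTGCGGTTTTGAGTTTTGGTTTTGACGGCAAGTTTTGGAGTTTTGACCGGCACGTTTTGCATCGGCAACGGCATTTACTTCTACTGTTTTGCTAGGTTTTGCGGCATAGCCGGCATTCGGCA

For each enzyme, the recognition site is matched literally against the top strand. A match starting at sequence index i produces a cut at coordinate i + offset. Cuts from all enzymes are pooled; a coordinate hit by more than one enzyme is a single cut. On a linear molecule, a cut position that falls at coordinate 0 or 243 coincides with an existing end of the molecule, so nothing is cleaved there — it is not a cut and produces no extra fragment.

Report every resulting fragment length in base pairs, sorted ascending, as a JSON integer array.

[4,4,5,5,5,6,6,6,7,7,7,8,8,8,8,8,9,9,9,10,10,11,11,13,13,15,15,16]

Site scan:
  GruVI GTTTTG/3: at [17, 44, 89, 95, 103, 118, 126, 133, 139, 152, 160, 174, 206, 216] ⇒ [20, 47, 92, 98, 106, 121, 129, 136, 142, 155, 163, 177, 209, 219]
  EstII CGGCA/5: at [3, 10, 31, 55, 60, 73, 82, 146, 168, 183, 189, 222, 231, 238] ⇒ [8, 15, 36, 60, 65, 78, 87, 151, 173, 188, 194, 227, 236] (position 243 is a terminus of the linear molecule — no cut)

Pooled cuts: [8, 15, 20, 36, 47, 60, 65, 78, 87, 92, 98, 106, 121, 129, 136, 142, 151, 155, 163, 173, 177, 188, 194, 209, 219, 227, 236]

Fragments:
  [0,8): 8 bp
  [8,15): 7 bp
  [15,20): 5 bp
  [20,36): 16 bp
  [36,47): 11 bp
  [47,60): 13 bp
  [60,65): 5 bp
  [65,78): 13 bp
  [78,87): 9 bp
  [87,92): 5 bp
  [92,98): 6 bp
  [98,106): 8 bp
  [106,121): 15 bp
  [121,129): 8 bp
  [129,136): 7 bp
  [136,142): 6 bp
  [142,151): 9 bp
  [151,155): 4 bp
  [155,163): 8 bp
  [163,173): 10 bp
  [173,177): 4 bp
  [177,188): 11 bp
  [188,194): 6 bp
  [194,209): 15 bp
  [209,219): 10 bp
  [219,227): 8 bp
  [227,236): 9 bp
  [236,243): 7 bp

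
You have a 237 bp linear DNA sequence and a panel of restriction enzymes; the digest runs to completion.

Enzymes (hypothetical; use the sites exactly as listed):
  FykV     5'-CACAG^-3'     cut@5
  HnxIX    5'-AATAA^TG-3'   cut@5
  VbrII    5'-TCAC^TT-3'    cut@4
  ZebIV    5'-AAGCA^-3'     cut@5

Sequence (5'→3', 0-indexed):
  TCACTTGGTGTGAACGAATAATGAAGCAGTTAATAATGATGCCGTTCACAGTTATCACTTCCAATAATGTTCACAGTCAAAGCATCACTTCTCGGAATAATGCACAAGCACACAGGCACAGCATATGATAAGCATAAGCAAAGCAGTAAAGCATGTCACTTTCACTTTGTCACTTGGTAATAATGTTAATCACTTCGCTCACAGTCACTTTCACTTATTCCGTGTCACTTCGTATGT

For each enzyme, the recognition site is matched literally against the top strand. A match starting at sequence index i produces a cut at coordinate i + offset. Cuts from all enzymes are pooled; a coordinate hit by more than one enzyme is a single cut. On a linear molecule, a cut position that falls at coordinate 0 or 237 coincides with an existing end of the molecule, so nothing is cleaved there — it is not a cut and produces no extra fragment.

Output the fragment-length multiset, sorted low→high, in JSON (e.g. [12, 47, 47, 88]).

[4,4,4,5,5,6,6,6,6,6,7,7,8,8,8,8,9,9,9,10,10,10,11,12,13,14,15,17]

Scan for sites:
  FykV (CACAG, off=5): starts [46, 71, 110, 116, 199] → cuts [51, 76, 115, 121, 204]
  HnxIX (AATAATG, off=5): starts [16, 31, 62, 95, 178] → cuts [21, 36, 67, 100, 183]
  VbrII (TCACTT, off=4): starts [0, 54, 84, 155, 161, 169, 189, 204, 210, 224] → cuts [4, 58, 88, 159, 165, 173, 193, 208, 214, 228]
  ZebIV (AAGCA, off=5): starts [23, 79, 105, 129, 135, 140, 148] → cuts [28, 84, 110, 134, 140, 145, 153]

Pooled cuts: [4, 21, 28, 36, 51, 58, 67, 76, 84, 88, 100, 110, 115, 121, 134, 140, 145, 153, 159, 165, 173, 183, 193, 204, 208, 214, 228]

Fragment lengths:
  [0,4): 4 bp
  [4,21): 17 bp
  [21,28): 7 bp
  [28,36): 8 bp
  [36,51): 15 bp
  [51,58): 7 bp
  [58,67): 9 bp
  [67,76): 9 bp
  [76,84): 8 bp
  [84,88): 4 bp
  [88,100): 12 bp
  [100,110): 10 bp
  [110,115): 5 bp
  [115,121): 6 bp
  [121,134): 13 bp
  [134,140): 6 bp
  [140,145): 5 bp
  [145,153): 8 bp
  [153,159): 6 bp
  [159,165): 6 bp
  [165,173): 8 bp
  [173,183): 10 bp
  [183,193): 10 bp
  [193,204): 11 bp
  [204,208): 4 bp
  [208,214): 6 bp
  [214,228): 14 bp
  [228,237): 9 bp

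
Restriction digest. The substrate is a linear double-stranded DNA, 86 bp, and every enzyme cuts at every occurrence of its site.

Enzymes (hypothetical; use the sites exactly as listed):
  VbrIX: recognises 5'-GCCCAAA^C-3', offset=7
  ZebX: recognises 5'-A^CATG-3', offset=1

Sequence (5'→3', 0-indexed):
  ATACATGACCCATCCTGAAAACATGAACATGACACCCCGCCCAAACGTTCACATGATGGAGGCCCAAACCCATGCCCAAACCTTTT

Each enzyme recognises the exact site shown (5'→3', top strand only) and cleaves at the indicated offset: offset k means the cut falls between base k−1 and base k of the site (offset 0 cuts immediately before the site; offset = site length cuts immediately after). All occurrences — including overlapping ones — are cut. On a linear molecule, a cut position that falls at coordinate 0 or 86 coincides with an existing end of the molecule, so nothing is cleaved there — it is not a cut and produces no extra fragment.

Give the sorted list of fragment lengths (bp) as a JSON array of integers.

Site scan:
  VbrIX (GCCCAAAC, off=7): starts [38, 61, 73] → cuts [45, 68, 80]
  ZebX (ACATG, off=1): starts [2, 20, 26, 50] → cuts [3, 21, 27, 51]

Pooled cuts: [3, 21, 27, 45, 51, 68, 80]

Fragment lengths:
  [0,3): 3 bp
  [3,21): 18 bp
  [21,27): 6 bp
  [27,45): 18 bp
  [45,51): 6 bp
  [51,68): 17 bp
  [68,80): 12 bp
  [80,86): 6 bp

[3,6,6,6,12,17,18,18]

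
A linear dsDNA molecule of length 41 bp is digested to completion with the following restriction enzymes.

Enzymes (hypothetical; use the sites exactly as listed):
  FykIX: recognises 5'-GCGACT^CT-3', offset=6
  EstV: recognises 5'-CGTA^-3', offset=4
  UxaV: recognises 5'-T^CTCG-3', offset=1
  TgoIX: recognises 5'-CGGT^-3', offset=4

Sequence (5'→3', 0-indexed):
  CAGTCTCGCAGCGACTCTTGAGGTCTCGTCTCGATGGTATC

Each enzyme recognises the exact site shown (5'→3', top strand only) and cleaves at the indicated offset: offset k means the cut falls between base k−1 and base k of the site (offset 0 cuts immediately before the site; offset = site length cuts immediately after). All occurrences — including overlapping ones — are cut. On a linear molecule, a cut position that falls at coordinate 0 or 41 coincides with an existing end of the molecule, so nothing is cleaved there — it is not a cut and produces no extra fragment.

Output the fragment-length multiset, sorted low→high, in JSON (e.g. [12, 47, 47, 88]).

Scan for sites:
  FykIX (GCGACTCT, off=6): starts [10] → cuts [16]
  EstV (CGTA, off=4): no sites
  UxaV (TCTCG, off=1): starts [3, 23, 28] → cuts [4, 24, 29]
  TgoIX (CGGT, off=4): no sites

Pooled cuts: [4, 16, 24, 29]

Fragment lengths:
  [0,4): 4 bp
  [4,16): 12 bp
  [16,24): 8 bp
  [24,29): 5 bp
  [29,41): 12 bp

[4,5,8,12,12]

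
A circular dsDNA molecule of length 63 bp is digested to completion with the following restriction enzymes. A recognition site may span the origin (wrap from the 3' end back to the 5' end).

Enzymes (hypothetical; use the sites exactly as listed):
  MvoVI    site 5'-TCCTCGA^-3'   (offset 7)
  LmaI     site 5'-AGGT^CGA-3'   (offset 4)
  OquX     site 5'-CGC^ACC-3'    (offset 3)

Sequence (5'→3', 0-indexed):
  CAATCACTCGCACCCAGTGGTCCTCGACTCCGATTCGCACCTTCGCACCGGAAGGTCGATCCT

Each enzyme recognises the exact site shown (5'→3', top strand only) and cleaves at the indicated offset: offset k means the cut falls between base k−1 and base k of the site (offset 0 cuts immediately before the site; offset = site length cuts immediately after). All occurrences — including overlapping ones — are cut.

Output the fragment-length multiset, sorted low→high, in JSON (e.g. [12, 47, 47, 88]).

Scan for sites:
  MvoVI TCCTCGA/7: at [20] ⇒ [27]
  LmaI AGGTCGA/4: at [52] ⇒ [56]
  OquX CGCACC/3: at [8, 35, 43] ⇒ [11, 38, 46]

All cut coordinates (distinct, sorted): [11, 27, 38, 46, 56]

Fragment lengths:
  11→27: 16 bp
  27→38: 11 bp
  38→46: 8 bp
  46→56: 10 bp
  56→11 (wrap): 63-56+11 = 18 bp

[8,10,11,16,18]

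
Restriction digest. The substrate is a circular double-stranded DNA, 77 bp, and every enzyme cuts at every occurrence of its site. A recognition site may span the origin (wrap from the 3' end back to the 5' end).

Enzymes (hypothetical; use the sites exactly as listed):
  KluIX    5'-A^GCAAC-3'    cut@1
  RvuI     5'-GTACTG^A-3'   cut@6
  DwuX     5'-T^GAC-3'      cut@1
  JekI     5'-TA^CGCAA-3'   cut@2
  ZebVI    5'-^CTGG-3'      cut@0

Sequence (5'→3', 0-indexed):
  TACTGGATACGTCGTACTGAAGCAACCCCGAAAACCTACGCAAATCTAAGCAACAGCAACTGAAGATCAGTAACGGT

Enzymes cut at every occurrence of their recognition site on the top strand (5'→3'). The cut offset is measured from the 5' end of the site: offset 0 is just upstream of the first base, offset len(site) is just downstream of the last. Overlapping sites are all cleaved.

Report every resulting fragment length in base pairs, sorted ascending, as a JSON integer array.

[2,6,11,17,17,24]

Per-enzyme occurrences:
  KluIX (AGCAAC, off=1): starts [20, 48, 54] → cuts [21, 49, 55]
  RvuI (GTACTGA, off=6): starts [13] → cuts [19]
  DwuX (TGAC, off=1): no sites
  JekI (TACGCAA, off=2): starts [36] → cuts [38]
  ZebVI (CTGG, off=0): starts [2] → cuts [2]

Pooled cuts: [2, 19, 21, 38, 49, 55]

Fragment lengths:
  2→19: 17 bp
  19→21: 2 bp
  21→38: 17 bp
  38→49: 11 bp
  49→55: 6 bp
  55→2 (wrap): 77-55+2 = 24 bp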